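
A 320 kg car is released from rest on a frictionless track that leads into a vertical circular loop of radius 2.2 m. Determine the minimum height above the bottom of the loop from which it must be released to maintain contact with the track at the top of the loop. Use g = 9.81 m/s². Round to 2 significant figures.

At the top, for minimum speed gravity alone supplies the centripetal force: mg = mv_top²/r ⇒ v_top² = gr = 21.58 m²/s²
Energy conservation from release height h to the top (height 2r): mgh = ½mv_top² + mg(2r)
h = v_top²/(2g) + 2r = r/2 + 2r = 5r/2 = 5.500 m

h = 5.5 m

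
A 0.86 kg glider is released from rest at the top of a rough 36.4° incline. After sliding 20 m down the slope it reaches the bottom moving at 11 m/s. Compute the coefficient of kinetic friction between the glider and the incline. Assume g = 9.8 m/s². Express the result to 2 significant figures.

μ_k = 0.35

Energy balance down the incline: mg L sinθ − ½mv² = μ_k (mg cosθ) L
mgL sinθ = 100.03 J; ½mv² = 52.030 J
W_f = 100.03 − 52.030 = 48.00 J
μ_k = W_f/(mg cosθ · L) = 48.00/(6.784 × 20) = 0.3538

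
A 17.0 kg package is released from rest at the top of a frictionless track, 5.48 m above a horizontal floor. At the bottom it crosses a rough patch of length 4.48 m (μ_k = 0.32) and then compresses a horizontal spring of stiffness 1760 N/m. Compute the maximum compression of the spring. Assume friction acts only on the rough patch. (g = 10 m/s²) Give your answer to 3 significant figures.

Initial energy: E₁ = mgh = (17.0)(10)(5.48) = 931.60 J
Friction removes W_f = μ_k mg d = (0.32)(17.0)(10)(4.48) = 243.7 J
Energy reaching the spring: E = 931.60 − 243.7 = 687.89 J
At max compression ½kx² = E ⇒ x = √(2E/k) = √(2 × 687.89/1760) = 0.8841 m

x = 0.884 m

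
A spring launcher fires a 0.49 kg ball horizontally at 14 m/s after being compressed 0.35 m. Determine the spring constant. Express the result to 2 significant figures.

k = 780 N/m

½kx² = ½mv²
k = mv²/x² = (0.49)(14)²/(0.35)² = 784.0 N/m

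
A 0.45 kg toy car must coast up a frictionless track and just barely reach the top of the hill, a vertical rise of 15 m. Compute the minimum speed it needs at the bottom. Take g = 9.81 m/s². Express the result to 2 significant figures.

At the top it is momentarily at rest, so all KE converts to PE: ½mv² = mgh
v = √(2gh) = √(2 × 9.81 × 15) = 17.16 m/s

v = 17 m/s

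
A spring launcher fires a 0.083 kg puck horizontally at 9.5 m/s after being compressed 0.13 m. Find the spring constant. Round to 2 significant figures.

k = 440 N/m

Energy stored in the spring equals the launch KE: ½kx² = ½mv²
k = mv²/x² = (0.083)(9.5)²/(0.13)² = 443.2 N/m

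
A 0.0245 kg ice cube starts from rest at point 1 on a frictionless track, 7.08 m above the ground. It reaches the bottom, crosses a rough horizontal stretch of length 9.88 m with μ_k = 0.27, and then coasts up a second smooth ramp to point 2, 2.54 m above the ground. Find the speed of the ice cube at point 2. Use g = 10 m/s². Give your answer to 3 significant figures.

v = 6.12 m/s

Energy at 1: mgh₁ = (0.0245)(10)(7.08) = 1.7346 J
Friction loss: W_f = μ_k mg d = 0.6536 J
At 2: ½mv² + mgh₂ = mgh₁ − W_f
½mv² = 1.7346 − 0.6536 − 0.62230 = 0.45874 J
v = √(2 × 0.45874/0.0245) = 6.119 m/s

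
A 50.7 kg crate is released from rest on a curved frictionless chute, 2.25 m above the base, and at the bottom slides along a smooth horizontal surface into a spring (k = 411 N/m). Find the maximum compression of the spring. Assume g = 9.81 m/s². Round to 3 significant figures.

x = 2.33 m

At max compression the crate is momentarily at rest: mgh = ½kx²
x = √(2mgh/k) = √(2 × 50.7 × 9.81 × 2.25 / 411) = 2.334 m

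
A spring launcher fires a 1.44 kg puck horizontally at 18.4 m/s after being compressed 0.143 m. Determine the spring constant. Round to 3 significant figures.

k = 23800 N/m

½kx² = ½mv²
k = mv²/x² = (1.44)(18.4)²/(0.143)² = 23841 N/m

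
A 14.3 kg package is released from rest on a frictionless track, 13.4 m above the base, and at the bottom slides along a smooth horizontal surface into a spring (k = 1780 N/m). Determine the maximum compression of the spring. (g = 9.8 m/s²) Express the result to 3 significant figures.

Gravitational PE at the top equals spring PE at max compression: mgh = ½kx²
x = √(2mgh/k) = √(2 × 14.3 × 9.8 × 13.4 / 1780) = 1.453 m

x = 1.45 m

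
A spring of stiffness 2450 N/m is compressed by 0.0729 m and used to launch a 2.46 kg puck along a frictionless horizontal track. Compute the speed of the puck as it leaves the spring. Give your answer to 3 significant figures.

Spring PE converts entirely to kinetic energy: ½kx² = ½mv²
v = x√(k/m) = 0.0729 × √(2450/2.46) = 2.301 m/s

v = 2.30 m/s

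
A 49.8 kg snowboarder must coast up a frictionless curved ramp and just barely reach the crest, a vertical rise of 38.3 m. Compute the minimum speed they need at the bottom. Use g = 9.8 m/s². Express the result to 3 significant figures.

v = 27.4 m/s

At the top they are momentarily at rest, so all KE converts to PE: ½mv² = mgh
v = √(2gh) = √(2 × 9.8 × 38.3) = 27.40 m/s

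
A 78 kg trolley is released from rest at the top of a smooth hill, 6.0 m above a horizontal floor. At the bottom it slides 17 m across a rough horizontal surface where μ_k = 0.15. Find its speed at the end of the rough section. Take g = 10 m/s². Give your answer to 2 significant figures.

Energy at the top = energy at the end + work done against friction:
mgh = ½mv² + μ_k m g d
W_f = μ_k mg d = (0.15)(78)(10)(17) = 1989 J
½mv² = mgh − W_f = 4680.0 − 1989 = 2691.0 J
v = √(2 × 2691.0/78) = 8.307 m/s

v = 8.3 m/s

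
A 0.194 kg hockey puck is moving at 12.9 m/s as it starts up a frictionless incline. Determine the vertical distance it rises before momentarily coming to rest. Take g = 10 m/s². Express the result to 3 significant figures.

h = 8.32 m

Setting KE at the bottom equal to PE gained: ½mv² = mgh
h = v²/(2g) = 12.9²/(2 × 10) = 8.320 m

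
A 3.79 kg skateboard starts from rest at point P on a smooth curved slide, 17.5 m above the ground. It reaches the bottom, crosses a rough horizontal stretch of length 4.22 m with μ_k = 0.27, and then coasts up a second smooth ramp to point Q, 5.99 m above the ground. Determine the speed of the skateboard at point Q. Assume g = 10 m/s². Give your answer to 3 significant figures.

Energy at P: mgh₁ = (3.79)(10)(17.5) = 663.25 J
Friction loss: W_f = μ_k mg d = 43.18 J
At Q: ½mv² + mgh₂ = mgh₁ − W_f
½mv² = 663.25 − 43.18 − 227.02 = 393.05 J
v = √(2 × 393.05/3.79) = 14.40 m/s

v = 14.4 m/s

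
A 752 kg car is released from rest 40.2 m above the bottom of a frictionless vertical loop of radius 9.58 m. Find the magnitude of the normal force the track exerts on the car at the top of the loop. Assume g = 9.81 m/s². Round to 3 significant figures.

N = 25000 N

Energy from release to top (height 2r): mgh = ½mv_top² + mg(2r)
v_top² = 2g(h − 2r) = 2(9.81)(40.2 − 19.16) = 412.80 m²/s²
At the top, both N and weight point toward the centre: N + mg = mv_top²/r
N = m(v_top²/r − g) = 752(412.80/9.58 − 9.81) = 25027 N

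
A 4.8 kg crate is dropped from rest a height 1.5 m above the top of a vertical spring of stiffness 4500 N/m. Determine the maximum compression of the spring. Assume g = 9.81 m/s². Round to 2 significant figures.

x = 0.19 m

Take the reference level at the top of the uncompressed spring. At max compression the crate has fallen H + x and is momentarily at rest:
mg(H + x) = ½kx²
½(4500)x² − (4.8)(9.81)x − (4.8)(9.81)(1.5) = 0
2250x² − 47.09x − 70.63 = 0
x = [47.09 + √(2217 + 635688)]/(2 × 2250) = 0.1880 m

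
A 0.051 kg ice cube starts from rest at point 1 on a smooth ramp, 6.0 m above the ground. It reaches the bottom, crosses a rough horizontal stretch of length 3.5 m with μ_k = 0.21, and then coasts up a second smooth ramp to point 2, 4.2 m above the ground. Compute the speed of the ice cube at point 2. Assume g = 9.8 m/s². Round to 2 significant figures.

v = 4.6 m/s

Energy at 1: mgh₁ = (0.051)(9.8)(6.0) = 2.9988 J
Friction loss: W_f = μ_k mg d = 0.3674 J
At 2: ½mv² + mgh₂ = mgh₁ − W_f
½mv² = 2.9988 − 0.3674 − 2.0992 = 0.53229 J
v = √(2 × 0.53229/0.051) = 4.569 m/s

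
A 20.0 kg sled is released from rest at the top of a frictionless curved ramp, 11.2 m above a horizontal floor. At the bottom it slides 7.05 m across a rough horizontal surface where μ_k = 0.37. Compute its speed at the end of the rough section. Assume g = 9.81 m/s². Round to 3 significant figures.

v = 13.0 m/s

Energy bookkeeping (friction removes W_f = μ_k N d):
mgh = ½mv² + μ_k m g d
W_f = μ_k mg d = (0.37)(20.0)(9.81)(7.05) = 511.8 J
½mv² = mgh − W_f = 2197.4 − 511.8 = 1685.7 J
v = √(2 × 1685.7/20.0) = 12.98 m/s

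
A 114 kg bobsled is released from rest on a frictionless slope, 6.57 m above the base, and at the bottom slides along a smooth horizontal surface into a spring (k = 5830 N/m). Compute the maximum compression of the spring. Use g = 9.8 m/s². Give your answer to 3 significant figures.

Energy conservation (no friction) from release to max compression: mgh = ½kx²
x = √(2mgh/k) = √(2 × 114 × 9.8 × 6.57 / 5830) = 1.587 m

x = 1.59 m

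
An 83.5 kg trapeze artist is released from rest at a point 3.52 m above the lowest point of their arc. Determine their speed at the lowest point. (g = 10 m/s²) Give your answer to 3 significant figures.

v = 8.39 m/s

Energy conservation between the two points: mgh = ½mv²
The mass cancels from both sides.
v = √(2gh) = √(2 × 10 × 3.52) = √70.400 = 8.390 m/s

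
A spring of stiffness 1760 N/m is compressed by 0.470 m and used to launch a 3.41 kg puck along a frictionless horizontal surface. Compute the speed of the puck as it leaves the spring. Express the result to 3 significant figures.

Conservation of energy: ½kx² = ½mv²
v = x√(k/m) = 0.470 × √(1760/3.41) = 10.68 m/s

v = 10.7 m/s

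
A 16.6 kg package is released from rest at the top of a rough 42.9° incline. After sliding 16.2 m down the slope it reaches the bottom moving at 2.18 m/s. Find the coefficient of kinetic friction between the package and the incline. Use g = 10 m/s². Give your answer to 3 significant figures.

mgh = ½mv² + μ_k (mg cosθ) L, with h = L sinθ
mgL sinθ = 1830.6 J; ½mv² = 39.445 J
W_f = 1830.6 − 39.445 = 1791 J
μ_k = W_f/(mg cosθ · L) = 1791/(121.6 × 16.2) = 0.9092

μ_k = 0.909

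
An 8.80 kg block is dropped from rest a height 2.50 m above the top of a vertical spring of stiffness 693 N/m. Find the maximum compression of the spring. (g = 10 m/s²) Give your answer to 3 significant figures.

x = 0.934 m

Measuring PE from the top of the relaxed spring, at max compression the block has dropped H + x with zero KE, so:
mg(H + x) = ½kx²
½(693)x² − (8.80)(10)x − (8.80)(10)(2.50) = 0
346.5x² − 88.00x − 220.0 = 0
x = [88.00 + √(7744 + 304920)]/(2 × 346.5) = 0.9339 m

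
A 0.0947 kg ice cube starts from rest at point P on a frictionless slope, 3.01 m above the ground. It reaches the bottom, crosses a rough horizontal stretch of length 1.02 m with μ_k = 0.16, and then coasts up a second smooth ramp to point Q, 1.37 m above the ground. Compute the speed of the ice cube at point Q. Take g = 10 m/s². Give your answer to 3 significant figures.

Energy at P: mgh₁ = (0.0947)(10)(3.01) = 2.8505 J
Friction loss: W_f = μ_k mg d = 0.1546 J
At Q: ½mv² + mgh₂ = mgh₁ − W_f
½mv² = 2.8505 − 0.1546 − 1.2974 = 1.3985 J
v = √(2 × 1.3985/0.0947) = 5.435 m/s

v = 5.43 m/s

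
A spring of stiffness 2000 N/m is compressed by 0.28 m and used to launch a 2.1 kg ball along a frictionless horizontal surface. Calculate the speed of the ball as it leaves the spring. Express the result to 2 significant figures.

v = 8.6 m/s

Conservation of energy: ½kx² = ½mv²
v = x√(k/m) = 0.28 × √(2000/2.1) = 8.641 m/s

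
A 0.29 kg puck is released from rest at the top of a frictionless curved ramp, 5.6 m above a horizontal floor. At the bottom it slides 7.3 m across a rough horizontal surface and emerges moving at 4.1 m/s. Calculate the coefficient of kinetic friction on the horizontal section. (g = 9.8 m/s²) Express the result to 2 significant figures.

μ_k = 0.65

Energy bookkeeping (friction removes W_f = μ_k N d):
mgh = ½mv² + μ_k m g d
mgh = 15.915 J; ½mv² = 2.4374 J
W_f = 15.915 − 2.4374 = 13.48 J
μ_k = W_f/(mg·d) = 13.48/(2.842 × 7.3) = 0.6496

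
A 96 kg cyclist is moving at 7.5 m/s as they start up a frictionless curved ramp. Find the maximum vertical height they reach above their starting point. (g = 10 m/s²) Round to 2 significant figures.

By energy conservation, ½mv² = mgh
h = v²/(2g) = 7.5²/(2 × 10) = 2.812 m

h = 2.8 m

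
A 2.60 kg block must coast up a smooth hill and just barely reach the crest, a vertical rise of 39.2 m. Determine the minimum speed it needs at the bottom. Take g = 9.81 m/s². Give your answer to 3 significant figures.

v = 27.7 m/s

At the top it is momentarily at rest, so all KE converts to PE: ½mv² = mgh
v = √(2gh) = √(2 × 9.81 × 39.2) = 27.73 m/s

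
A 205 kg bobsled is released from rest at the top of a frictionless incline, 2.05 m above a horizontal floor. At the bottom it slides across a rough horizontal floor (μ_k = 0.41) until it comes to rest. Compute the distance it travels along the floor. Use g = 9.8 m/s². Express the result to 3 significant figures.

Energy bookkeeping (friction removes W_f = μ_k N d):
At rest all PE has been dissipated by friction: mgh = μ_k m g d
d = h/μ_k = 2.05/0.41 = 5.000 m

d = 5.00 m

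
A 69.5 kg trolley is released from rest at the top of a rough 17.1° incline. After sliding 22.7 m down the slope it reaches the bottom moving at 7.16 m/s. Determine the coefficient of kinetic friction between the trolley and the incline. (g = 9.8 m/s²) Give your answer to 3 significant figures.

μ_k = 0.187

The energy dissipated by friction is the PE lost minus the KE gained:
mgL sinθ = 4546.1 J; ½mv² = 1781.5 J
W_f = 4546.1 − 1781.5 = 2765 J
μ_k = W_f/(mg cosθ · L) = 2765/(651.0 × 22.7) = 0.1871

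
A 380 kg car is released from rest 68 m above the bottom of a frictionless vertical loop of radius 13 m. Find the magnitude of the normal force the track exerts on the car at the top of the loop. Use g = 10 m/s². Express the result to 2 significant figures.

N = 21000 N

Energy from release to top (height 2r): mgh = ½mv_top² + mg(2r)
v_top² = 2g(h − 2r) = 2(10)(68 − 26.00) = 840.00 m²/s²
At the top, both N and weight point toward the centre: N + mg = mv_top²/r
N = m(v_top²/r − g) = 380(840.00/13 − 10) = 20754 N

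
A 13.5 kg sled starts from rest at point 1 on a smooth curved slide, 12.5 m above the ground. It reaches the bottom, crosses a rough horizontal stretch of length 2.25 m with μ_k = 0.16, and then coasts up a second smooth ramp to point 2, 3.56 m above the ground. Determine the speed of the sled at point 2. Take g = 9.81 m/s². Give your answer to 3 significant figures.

Energy at 1: mgh₁ = (13.5)(9.81)(12.5) = 1655.4 J
Friction loss: W_f = μ_k mg d = 47.68 J
At 2: ½mv² + mgh₂ = mgh₁ − W_f
½mv² = 1655.4 − 47.68 − 471.47 = 1136.3 J
v = √(2 × 1136.3/13.5) = 12.97 m/s

v = 13.0 m/s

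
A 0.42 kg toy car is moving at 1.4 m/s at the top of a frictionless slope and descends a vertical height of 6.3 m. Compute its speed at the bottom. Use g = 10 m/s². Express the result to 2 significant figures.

v = 11 m/s

Energy conservation between the two points: ½mv₀² + mgh = ½mv²
v² = v₀² + 2gh = (1.4)² + 2(10)(6.3) = 127.96
v = √127.96 = 11.31 m/s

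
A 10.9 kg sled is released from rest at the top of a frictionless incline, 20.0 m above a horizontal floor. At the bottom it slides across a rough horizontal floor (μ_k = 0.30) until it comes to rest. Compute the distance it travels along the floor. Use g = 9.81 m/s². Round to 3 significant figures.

d = 66.7 m

Energy at the top = energy at the end + work done against friction:
At rest all PE has been dissipated by friction: mgh = μ_k m g d
d = h/μ_k = 20.0/0.30 = 66.67 m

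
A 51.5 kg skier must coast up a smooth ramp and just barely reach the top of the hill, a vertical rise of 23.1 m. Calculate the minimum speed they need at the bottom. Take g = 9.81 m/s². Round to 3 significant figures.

At the top they are momentarily at rest, so all KE converts to PE: ½mv² = mgh
v = √(2gh) = √(2 × 9.81 × 23.1) = 21.29 m/s

v = 21.3 m/s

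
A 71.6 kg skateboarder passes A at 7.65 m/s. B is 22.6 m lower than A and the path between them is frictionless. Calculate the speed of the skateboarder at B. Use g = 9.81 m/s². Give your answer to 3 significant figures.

Equating total energy at the two states: ½mv₀² + mgh = ½mv²
v² = v₀² + 2gh = (7.65)² + 2(9.81)(22.6) = 501.93
v = √501.93 = 22.40 m/s

v = 22.4 m/s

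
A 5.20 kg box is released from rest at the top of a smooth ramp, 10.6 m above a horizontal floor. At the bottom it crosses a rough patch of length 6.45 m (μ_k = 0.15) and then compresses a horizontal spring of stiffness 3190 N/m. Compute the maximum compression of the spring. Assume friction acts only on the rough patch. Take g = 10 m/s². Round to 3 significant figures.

Initial energy: E₁ = mgh = (5.20)(10)(10.6) = 551.20 J
Friction removes W_f = μ_k mg d = (0.15)(5.20)(10)(6.45) = 50.31 J
Energy reaching the spring: E = 551.20 − 50.31 = 500.89 J
At max compression ½kx² = E ⇒ x = √(2E/k) = √(2 × 500.89/3190) = 0.5604 m

x = 0.560 m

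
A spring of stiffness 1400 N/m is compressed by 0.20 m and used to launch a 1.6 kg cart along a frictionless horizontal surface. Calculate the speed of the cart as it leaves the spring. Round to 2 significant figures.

v = 5.9 m/s

Spring PE converts entirely to kinetic energy: ½kx² = ½mv²
v = x√(k/m) = 0.20 × √(1400/1.6) = 5.916 m/s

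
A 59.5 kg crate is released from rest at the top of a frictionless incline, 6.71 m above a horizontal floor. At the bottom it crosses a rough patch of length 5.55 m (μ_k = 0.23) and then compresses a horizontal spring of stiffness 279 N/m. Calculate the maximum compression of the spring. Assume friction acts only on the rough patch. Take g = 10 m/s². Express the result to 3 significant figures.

x = 4.81 m

Initial energy: E₁ = mgh = (59.5)(10)(6.71) = 3992.4 J
Friction removes W_f = μ_k mg d = (0.23)(59.5)(10)(5.55) = 759.5 J
Energy reaching the spring: E = 3992.4 − 759.5 = 3232.9 J
At max compression ½kx² = E ⇒ x = √(2E/k) = √(2 × 3232.9/279) = 4.814 m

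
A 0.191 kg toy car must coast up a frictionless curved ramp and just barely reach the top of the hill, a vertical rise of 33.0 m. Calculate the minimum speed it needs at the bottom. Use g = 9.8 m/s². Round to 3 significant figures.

At the top it is momentarily at rest, so all KE converts to PE: ½mv² = mgh
v = √(2gh) = √(2 × 9.8 × 33.0) = 25.43 m/s

v = 25.4 m/s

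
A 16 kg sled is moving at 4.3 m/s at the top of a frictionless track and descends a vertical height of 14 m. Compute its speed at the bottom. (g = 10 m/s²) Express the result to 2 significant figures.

v = 17 m/s

By conservation of mechanical energy, ½mv₀² + mgh = ½mv²
v² = v₀² + 2gh = (4.3)² + 2(10)(14) = 298.49
v = √298.49 = 17.28 m/s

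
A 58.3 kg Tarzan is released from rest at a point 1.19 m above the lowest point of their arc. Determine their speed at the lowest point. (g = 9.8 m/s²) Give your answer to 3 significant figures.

Energy conservation between the two points: mgh = ½mv²
v = √(2gh) = √(2 × 9.8 × 1.19) = √23.324 = 4.829 m/s

v = 4.83 m/s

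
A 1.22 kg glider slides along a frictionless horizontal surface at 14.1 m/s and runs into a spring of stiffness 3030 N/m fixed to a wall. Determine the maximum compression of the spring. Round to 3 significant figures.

At max compression the glider is momentarily at rest: ½mv² = ½kx²
x = v√(m/k) = 14.1 × √(1.22/3030) = 0.2829 m

x = 0.283 m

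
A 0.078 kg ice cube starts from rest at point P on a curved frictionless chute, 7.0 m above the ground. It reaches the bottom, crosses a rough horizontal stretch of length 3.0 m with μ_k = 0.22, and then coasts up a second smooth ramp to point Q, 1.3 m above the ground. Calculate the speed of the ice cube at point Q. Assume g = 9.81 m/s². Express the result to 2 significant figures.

Energy at P: mgh₁ = (0.078)(9.81)(7.0) = 5.3563 J
Friction loss: W_f = μ_k mg d = 0.5050 J
At Q: ½mv² + mgh₂ = mgh₁ − W_f
½mv² = 5.3563 − 0.5050 − 0.99473 = 3.8565 J
v = √(2 × 3.8565/0.078) = 9.944 m/s

v = 9.9 m/s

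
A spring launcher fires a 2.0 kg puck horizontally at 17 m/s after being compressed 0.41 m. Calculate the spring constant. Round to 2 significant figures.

k = 3400 N/m

Energy stored in the spring equals the launch KE: ½kx² = ½mv²
k = mv²/x² = (2.0)(17)²/(0.41)² = 3438 N/m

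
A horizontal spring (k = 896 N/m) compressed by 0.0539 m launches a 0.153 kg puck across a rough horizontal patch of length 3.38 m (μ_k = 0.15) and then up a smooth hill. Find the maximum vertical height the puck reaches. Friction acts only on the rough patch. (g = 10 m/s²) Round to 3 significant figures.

h = 0.344 m

Spring energy: E₀ = ½kx² = ½(896)(0.0539)² = 1.3015 J
Friction: W_f = μ_k mg d = (0.15)(0.153)(10)(3.38) = 0.7757 J
Energy at base of ramp: E = 1.3015 − 0.7757 = 0.52582 J
At max height all remaining energy is PE: mgh = E ⇒ h = E/(mg) = 0.52582/(0.153 × 10) = 0.3437 m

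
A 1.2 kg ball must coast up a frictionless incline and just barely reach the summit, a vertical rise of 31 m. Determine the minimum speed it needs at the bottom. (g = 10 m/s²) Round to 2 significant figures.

At the top it is momentarily at rest, so all KE converts to PE: ½mv² = mgh
v = √(2gh) = √(2 × 10 × 31) = 24.90 m/s

v = 25 m/s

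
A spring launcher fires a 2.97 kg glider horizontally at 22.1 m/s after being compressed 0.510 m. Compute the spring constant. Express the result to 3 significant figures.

k = 5580 N/m

½kx² = ½mv²
k = mv²/x² = (2.97)(22.1)²/(0.510)² = 5577 N/m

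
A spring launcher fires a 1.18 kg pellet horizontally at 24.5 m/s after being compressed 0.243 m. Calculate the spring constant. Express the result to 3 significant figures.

Spring PE at full compression equals KE at release: ½kx² = ½mv²
k = mv²/x² = (1.18)(24.5)²/(0.243)² = 11995 N/m

k = 12000 N/m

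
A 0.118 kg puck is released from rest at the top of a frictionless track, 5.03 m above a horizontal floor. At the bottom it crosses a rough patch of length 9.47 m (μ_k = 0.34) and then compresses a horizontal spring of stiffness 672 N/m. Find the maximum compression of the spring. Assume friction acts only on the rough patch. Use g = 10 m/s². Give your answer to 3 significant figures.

x = 0.0797 m

Initial energy: E₁ = mgh = (0.118)(10)(5.03) = 5.9354 J
Friction removes W_f = μ_k mg d = (0.34)(0.118)(10)(9.47) = 3.799 J
Energy reaching the spring: E = 5.9354 − 3.799 = 2.1360 J
At max compression ½kx² = E ⇒ x = √(2E/k) = √(2 × 2.1360/672) = 0.07973 m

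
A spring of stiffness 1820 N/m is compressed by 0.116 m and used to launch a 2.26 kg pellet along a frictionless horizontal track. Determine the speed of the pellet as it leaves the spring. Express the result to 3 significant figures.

Spring PE converts entirely to kinetic energy: ½kx² = ½mv²
v = x√(k/m) = 0.116 × √(1820/2.26) = 3.292 m/s

v = 3.29 m/s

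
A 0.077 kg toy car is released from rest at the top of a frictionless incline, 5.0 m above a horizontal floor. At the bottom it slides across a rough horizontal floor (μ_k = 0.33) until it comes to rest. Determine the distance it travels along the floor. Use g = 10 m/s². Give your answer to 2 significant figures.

Energy bookkeeping (friction removes W_f = μ_k N d):
At rest all PE has been dissipated by friction: mgh = μ_k m g d
d = h/μ_k = 5.0/0.33 = 15.15 m

d = 15 m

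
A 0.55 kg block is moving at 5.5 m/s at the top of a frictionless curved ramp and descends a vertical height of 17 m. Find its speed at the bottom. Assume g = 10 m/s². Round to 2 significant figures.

v = 19 m/s

By conservation of mechanical energy, ½mv₀² + mgh = ½mv²
v² = v₀² + 2gh = (5.5)² + 2(10)(17) = 370.25
v = √370.25 = 19.24 m/s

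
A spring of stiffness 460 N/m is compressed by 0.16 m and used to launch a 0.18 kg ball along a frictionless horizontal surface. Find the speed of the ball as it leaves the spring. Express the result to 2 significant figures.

Conservation of energy: ½kx² = ½mv²
v = x√(k/m) = 0.16 × √(460/0.18) = 8.088 m/s

v = 8.1 m/s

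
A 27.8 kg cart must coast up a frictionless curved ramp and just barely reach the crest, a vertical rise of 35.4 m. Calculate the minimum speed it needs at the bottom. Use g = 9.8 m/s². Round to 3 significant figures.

At the top it is momentarily at rest, so all KE converts to PE: ½mv² = mgh
v = √(2gh) = √(2 × 9.8 × 35.4) = 26.34 m/s

v = 26.3 m/s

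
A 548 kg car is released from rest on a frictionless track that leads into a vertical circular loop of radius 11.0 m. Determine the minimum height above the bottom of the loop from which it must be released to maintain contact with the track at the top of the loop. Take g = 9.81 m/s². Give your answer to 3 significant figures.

At the top, for minimum speed gravity alone supplies the centripetal force: mg = mv_top²/r ⇒ v_top² = gr = 107.9 m²/s²
Energy conservation from release height h to the top (height 2r): mgh = ½mv_top² + mg(2r)
h = v_top²/(2g) + 2r = r/2 + 2r = 5r/2 = 27.50 m

h = 27.5 m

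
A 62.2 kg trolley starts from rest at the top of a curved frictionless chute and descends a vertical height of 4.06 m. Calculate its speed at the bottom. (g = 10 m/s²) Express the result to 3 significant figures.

By conservation of mechanical energy, mgh = ½mv²
v = √(2gh) = √(2 × 10 × 4.06) = √81.200 = 9.011 m/s

v = 9.01 m/s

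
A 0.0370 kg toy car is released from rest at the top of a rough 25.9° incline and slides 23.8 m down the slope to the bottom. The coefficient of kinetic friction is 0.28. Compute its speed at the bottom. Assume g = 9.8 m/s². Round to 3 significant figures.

v = 9.29 m/s

Energy: mgh = ½mv² + W_f, with h = L sinθ and W_f = μ_k (mg cosθ) L
mgh = mgL sinθ = (0.0370)(9.8)(23.8)sin25.9° = 3.7695 J
W_f = μ_k mg cosθ · L = (0.28)(0.0370)(9.8)cos25.9°·23.8 = 2.174 J
½mv² = 3.7695 − 2.174 = 1.5959 J
v = √(2 × 1.5959/0.0370) = 9.288 m/s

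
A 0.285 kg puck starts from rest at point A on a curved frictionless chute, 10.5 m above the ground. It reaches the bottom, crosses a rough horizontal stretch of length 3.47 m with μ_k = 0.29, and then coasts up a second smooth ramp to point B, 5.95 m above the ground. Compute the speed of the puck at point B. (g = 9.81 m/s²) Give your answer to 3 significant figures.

Energy at A: mgh₁ = (0.285)(9.81)(10.5) = 29.356 J
Friction loss: W_f = μ_k mg d = 2.813 J
At B: ½mv² + mgh₂ = mgh₁ − W_f
½mv² = 29.356 − 2.813 − 16.635 = 9.9077 J
v = √(2 × 9.9077/0.285) = 8.338 m/s

v = 8.34 m/s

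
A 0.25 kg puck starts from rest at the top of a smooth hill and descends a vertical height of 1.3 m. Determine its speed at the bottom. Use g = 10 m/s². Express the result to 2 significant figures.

v = 5.1 m/s

Equating total energy at the two states: mgh = ½mv²
The mass cancels from both sides.
v = √(2gh) = √(2 × 10 × 1.3) = √26.000 = 5.099 m/s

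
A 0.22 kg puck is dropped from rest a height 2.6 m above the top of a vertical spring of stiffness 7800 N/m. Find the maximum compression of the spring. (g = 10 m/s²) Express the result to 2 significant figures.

x = 0.039 m

Let x be the compression. The total drop is H + x, and the puck is instantaneously at rest at max compression, so energy conservation gives:
mg(H + x) = ½kx²
½(7800)x² − (0.22)(10)x − (0.22)(10)(2.6) = 0
3900x² − 2.200x − 5.720 = 0
x = [2.200 + √(4.840 + 89232)]/(2 × 3900) = 0.03858 m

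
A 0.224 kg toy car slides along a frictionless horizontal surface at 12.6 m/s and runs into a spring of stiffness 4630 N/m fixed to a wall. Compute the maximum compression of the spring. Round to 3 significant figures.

x = 0.0876 m

All KE is stored as spring PE at maximum compression: ½mv² = ½kx²
x = v√(m/k) = 12.6 × √(0.224/4630) = 0.08764 m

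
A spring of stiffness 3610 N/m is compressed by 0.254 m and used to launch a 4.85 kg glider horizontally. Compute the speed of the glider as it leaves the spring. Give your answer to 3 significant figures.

v = 6.93 m/s

The glider leaves the spring when the spring is at natural length, so ½kx² = ½mv²
v = x√(k/m) = 0.254 × √(3610/4.85) = 6.930 m/s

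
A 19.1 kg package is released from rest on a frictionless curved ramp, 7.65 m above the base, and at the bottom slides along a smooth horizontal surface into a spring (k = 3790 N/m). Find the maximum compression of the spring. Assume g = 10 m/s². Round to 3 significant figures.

x = 0.878 m

At max compression the package is momentarily at rest: mgh = ½kx²
x = √(2mgh/k) = √(2 × 19.1 × 10 × 7.65 / 3790) = 0.8781 m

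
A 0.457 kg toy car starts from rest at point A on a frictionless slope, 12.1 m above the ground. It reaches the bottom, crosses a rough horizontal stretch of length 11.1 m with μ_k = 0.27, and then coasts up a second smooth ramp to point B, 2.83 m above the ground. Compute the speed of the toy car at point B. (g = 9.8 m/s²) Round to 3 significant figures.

Energy at A: mgh₁ = (0.457)(9.8)(12.1) = 54.191 J
Friction loss: W_f = μ_k mg d = 13.42 J
At B: ½mv² + mgh₂ = mgh₁ − W_f
½mv² = 54.191 − 13.42 − 12.674 = 28.094 J
v = √(2 × 28.094/0.457) = 11.09 m/s

v = 11.1 m/s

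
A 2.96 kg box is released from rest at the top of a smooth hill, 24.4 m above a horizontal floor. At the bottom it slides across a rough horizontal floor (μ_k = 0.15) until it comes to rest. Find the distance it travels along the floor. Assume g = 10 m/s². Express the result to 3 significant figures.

d = 163 m

Energy bookkeeping (friction removes W_f = μ_k N d):
At rest all PE has been dissipated by friction: mgh = μ_k m g d
d = h/μ_k = 24.4/0.15 = 162.7 m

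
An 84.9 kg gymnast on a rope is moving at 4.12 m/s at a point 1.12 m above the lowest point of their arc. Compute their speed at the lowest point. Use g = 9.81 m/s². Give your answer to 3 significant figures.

v = 6.24 m/s

Equating total energy at the two states: ½mv₀² + mgh = ½mv²
v² = v₀² + 2gh = (4.12)² + 2(9.81)(1.12) = 38.949
v = √38.949 = 6.241 m/s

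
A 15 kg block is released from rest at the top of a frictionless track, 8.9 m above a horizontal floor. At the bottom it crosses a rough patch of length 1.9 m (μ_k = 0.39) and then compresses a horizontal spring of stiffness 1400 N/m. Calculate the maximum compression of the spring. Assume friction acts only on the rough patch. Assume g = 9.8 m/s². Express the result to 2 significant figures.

Initial energy: E₁ = mgh = (15)(9.8)(8.9) = 1308.3 J
Friction removes W_f = μ_k mg d = (0.39)(15)(9.8)(1.9) = 108.9 J
Energy reaching the spring: E = 1308.3 − 108.9 = 1199.4 J
At max compression ½kx² = E ⇒ x = √(2E/k) = √(2 × 1199.4/1400) = 1.309 m

x = 1.3 m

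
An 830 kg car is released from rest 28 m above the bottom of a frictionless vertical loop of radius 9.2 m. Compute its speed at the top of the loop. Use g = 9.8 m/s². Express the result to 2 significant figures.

v = 14 m/s

Energy conservation: mgh = ½mv_top² + mg(2r)
v_top² = 2g(h − 2r) = 2(9.8)(28 − 18.40) = 188.2
v_top = 13.72 m/s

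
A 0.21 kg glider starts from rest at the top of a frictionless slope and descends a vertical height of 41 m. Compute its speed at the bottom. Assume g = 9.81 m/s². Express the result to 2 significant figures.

Energy conservation between the two points: mgh = ½mv²
v = √(2gh) = √(2 × 9.81 × 41) = √804.42 = 28.36 m/s

v = 28 m/s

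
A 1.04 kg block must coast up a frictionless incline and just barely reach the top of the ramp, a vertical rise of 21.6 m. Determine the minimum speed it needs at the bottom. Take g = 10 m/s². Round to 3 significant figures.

v = 20.8 m/s

At the top it is momentarily at rest, so all KE converts to PE: ½mv² = mgh
v = √(2gh) = √(2 × 10 × 21.6) = 20.78 m/s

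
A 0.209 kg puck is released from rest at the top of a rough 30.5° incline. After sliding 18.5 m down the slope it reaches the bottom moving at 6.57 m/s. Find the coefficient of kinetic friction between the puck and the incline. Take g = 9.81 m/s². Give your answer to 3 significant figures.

mgh = ½mv² + μ_k (mg cosθ) L, with h = L sinθ
mgL sinθ = 19.251 J; ½mv² = 4.5107 J
W_f = 19.251 − 4.5107 = 14.74 J
μ_k = W_f/(mg cosθ · L) = 14.74/(1.767 × 18.5) = 0.4510

μ_k = 0.451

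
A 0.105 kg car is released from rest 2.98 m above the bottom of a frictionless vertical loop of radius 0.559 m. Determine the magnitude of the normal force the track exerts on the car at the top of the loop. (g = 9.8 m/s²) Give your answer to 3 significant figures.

Energy from release to top (height 2r): mgh = ½mv_top² + mg(2r)
v_top² = 2g(h − 2r) = 2(9.8)(2.98 − 1.118) = 36.495 m²/s²
At the top, both N and weight point toward the centre: N + mg = mv_top²/r
N = m(v_top²/r − g) = 0.105(36.495/0.559 − 9.8) = 5.826 N

N = 5.83 N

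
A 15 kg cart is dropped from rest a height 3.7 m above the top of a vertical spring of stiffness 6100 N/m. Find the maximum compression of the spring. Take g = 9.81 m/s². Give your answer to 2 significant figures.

x = 0.45 m

Take the reference level at the top of the uncompressed spring. At max compression the cart has fallen H + x and is momentarily at rest:
mg(H + x) = ½kx²
½(6100)x² − (15)(9.81)x − (15)(9.81)(3.7) = 0
3050x² − 147.2x − 544.5 = 0
x = [147.2 + √(21653 + 6.6424e+06)]/(2 × 3050) = 0.4473 m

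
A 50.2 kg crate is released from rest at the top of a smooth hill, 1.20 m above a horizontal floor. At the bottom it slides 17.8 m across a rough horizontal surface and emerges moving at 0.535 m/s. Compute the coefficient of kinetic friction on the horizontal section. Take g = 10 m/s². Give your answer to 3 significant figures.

μ_k = 0.0666

Applying the work–energy principle:
mgh = ½mv² + μ_k m g d
mgh = 602.40 J; ½mv² = 7.1842 J
W_f = 602.40 − 7.1842 = 595.2 J
μ_k = W_f/(mg·d) = 595.2/(502.0 × 17.8) = 0.06661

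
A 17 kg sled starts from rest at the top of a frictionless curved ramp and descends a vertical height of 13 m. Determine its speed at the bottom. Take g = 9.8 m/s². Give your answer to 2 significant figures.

v = 16 m/s

Mechanical energy is conserved (no friction): mgh = ½mv²
The mass cancels from both sides.
v = √(2gh) = √(2 × 9.8 × 13) = √254.80 = 15.96 m/s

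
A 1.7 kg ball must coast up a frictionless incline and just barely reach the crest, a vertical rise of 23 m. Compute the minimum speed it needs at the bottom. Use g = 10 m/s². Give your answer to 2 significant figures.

At the top it is momentarily at rest, so all KE converts to PE: ½mv² = mgh
v = √(2gh) = √(2 × 10 × 23) = 21.45 m/s

v = 21 m/s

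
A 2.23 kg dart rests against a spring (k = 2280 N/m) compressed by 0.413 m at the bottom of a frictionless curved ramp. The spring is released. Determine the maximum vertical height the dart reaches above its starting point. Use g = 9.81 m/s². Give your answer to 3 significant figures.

h = 8.89 m

Energy conservation from release to the highest point: ½kx² = mgh
h = kx²/(2mg) = (2280)(0.413)²/(2 × 2.23 × 9.81) = 8.889 m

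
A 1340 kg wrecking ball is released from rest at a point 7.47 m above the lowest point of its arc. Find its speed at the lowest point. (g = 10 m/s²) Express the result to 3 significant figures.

By conservation of mechanical energy, mgh = ½mv²
The mass cancels from both sides.
v = √(2gh) = √(2 × 10 × 7.47) = √149.40 = 12.22 m/s

v = 12.2 m/s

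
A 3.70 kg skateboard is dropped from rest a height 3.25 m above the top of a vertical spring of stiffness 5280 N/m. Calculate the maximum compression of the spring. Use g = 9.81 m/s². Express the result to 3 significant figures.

Let x be the compression. The total drop is H + x, and the skateboard is instantaneously at rest at max compression, so energy conservation gives:
mg(H + x) = ½kx²
½(5280)x² − (3.70)(9.81)x − (3.70)(9.81)(3.25) = 0
2640x² − 36.30x − 118.0 = 0
x = [36.30 + √(1317 + 1.2457e+06)]/(2 × 2640) = 0.2184 m

x = 0.218 m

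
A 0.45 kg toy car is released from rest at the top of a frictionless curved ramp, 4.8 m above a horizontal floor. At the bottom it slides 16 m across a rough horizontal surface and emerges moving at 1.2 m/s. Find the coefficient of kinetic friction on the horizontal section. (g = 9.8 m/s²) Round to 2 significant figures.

μ_k = 0.30

Energy bookkeeping (friction removes W_f = μ_k N d):
mgh = ½mv² + μ_k m g d
mgh = 21.168 J; ½mv² = 0.32400 J
W_f = 21.168 − 0.32400 = 20.84 J
μ_k = W_f/(mg·d) = 20.84/(4.410 × 16) = 0.2954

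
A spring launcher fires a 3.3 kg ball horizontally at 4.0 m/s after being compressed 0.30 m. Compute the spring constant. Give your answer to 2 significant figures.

k = 590 N/m

½kx² = ½mv²
k = mv²/x² = (3.3)(4.0)²/(0.30)² = 586.7 N/m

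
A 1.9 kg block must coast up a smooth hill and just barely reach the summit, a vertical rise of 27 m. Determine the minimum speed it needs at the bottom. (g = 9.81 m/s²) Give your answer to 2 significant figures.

v = 23 m/s

At the top it is momentarily at rest, so all KE converts to PE: ½mv² = mgh
v = √(2gh) = √(2 × 9.81 × 27) = 23.02 m/s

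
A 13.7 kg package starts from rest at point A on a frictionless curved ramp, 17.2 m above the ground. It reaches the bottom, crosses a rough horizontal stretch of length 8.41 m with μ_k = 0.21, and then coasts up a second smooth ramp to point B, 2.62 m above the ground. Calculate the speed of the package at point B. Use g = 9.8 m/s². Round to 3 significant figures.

Energy at A: mgh₁ = (13.7)(9.8)(17.2) = 2309.3 J
Friction loss: W_f = μ_k mg d = 237.1 J
At B: ½mv² + mgh₂ = mgh₁ − W_f
½mv² = 2309.3 − 237.1 − 351.76 = 1720.4 J
v = √(2 × 1720.4/13.7) = 15.85 m/s

v = 15.8 m/s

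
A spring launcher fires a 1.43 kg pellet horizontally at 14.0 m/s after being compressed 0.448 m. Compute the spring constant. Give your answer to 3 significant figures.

k = 1400 N/m

Spring PE at full compression equals KE at release: ½kx² = ½mv²
k = mv²/x² = (1.43)(14.0)²/(0.448)² = 1396 N/m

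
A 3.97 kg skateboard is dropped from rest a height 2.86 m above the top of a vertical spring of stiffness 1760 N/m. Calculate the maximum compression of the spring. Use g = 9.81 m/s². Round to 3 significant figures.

Take the reference level at the top of the uncompressed spring. At max compression the skateboard has fallen H + x and is momentarily at rest:
mg(H + x) = ½kx²
½(1760)x² − (3.97)(9.81)x − (3.97)(9.81)(2.86) = 0
880.0x² − 38.95x − 111.4 = 0
x = [38.95 + √(1517 + 392074)]/(2 × 880.0) = 0.3786 m

x = 0.379 m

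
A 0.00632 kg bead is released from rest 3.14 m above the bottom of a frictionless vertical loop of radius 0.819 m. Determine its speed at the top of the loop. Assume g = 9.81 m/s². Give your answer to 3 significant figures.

Energy conservation: mgh = ½mv_top² + mg(2r)
v_top² = 2g(h − 2r) = 2(9.81)(3.14 − 1.638) = 29.47
v_top = 5.429 m/s

v = 5.43 m/s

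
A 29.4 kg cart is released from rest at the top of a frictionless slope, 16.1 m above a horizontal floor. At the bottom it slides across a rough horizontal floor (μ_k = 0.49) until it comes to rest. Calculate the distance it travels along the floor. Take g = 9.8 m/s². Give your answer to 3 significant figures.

Energy bookkeeping (friction removes W_f = μ_k N d):
At rest all PE has been dissipated by friction: mgh = μ_k m g d
d = h/μ_k = 16.1/0.49 = 32.86 m

d = 32.9 m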